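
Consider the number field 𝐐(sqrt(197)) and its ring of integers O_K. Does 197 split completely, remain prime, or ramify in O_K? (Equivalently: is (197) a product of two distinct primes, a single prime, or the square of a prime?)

ramifies in O_K

Since 197 ≡ 1 mod 4, the ring of integers is ℤ[(1+√197)/2] with discriminant 197.
197 divides disc(K) = 197, so 197 ramifies.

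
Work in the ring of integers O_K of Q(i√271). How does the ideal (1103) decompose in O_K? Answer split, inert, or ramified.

inert

-271 mod 4 = 1, hence disc K = -271 and O_K = ℤ[(1+√-271)/2].
disc(K) = -271 is not divisible by 1103; 1103 is unramified.
(-271/1103) = 832^551 mod 1103 = 1102, giving Legendre symbol -1.
(-271/1103) = -1, so 1103 is inert.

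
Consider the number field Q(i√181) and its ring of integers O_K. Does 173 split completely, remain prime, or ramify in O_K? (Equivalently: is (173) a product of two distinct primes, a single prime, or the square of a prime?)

p is inert

d = -181 ≡ 3 (mod 4), so O_K = ℤ[√-181] and disc(K) = 4d = -724.
173 ∤ -724, so 173 is unramified.
(-181/173) = 165^86 mod 173 = 172, giving Legendre symbol -1.
Legendre symbol -1 ⇒ 173 is inert.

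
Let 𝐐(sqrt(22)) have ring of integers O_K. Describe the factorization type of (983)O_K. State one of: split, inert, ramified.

d = 22 ≡ 2 (mod 4), so O_K = ℤ[√22] and disc(K) = 4d = 88.
983 ∤ 88, so 983 is unramified.
Compute (22/983) via Euler: 22^((983-1)/2) mod 983 = 982, so (22/983) = -1.
Legendre symbol -1 ⇒ 983 is inert.

p is inert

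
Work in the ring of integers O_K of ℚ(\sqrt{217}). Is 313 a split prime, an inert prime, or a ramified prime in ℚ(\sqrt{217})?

313 splits in O_K

d = 217 ≡ 1 (mod 4), so O_K = ℤ[(1+√217)/2] and disc(K) = d = 217.
disc(K) = 217 is not divisible by 313; 313 is unramified.
Compute (217/313) via Euler: 217^((313-1)/2) mod 313 = 1, so (217/313) = 1.
(217/313) = 1, so 313 splits.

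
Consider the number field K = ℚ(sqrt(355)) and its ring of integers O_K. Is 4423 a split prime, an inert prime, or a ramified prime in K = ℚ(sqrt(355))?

355 mod 4 = 3, hence disc K = 4·355 = 1420 and O_K = ℤ[√355].
4423 ∤ 1420, so 4423 is unramified.
(355/4423) = 355^2211 mod 4423 = 4422, giving Legendre symbol -1.
d is a non-residue mod p, hence 4423 remains inert in O_K.

inert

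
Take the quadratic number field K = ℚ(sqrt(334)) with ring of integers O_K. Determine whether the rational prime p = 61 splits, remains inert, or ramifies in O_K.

remains prime (inert)

334 mod 4 = 2, hence disc K = 4·334 = 1336 and O_K = ℤ[√334].
disc(K) = 1336 is not divisible by 61; 61 is unramified.
(334/61) = 29^30 mod 61 = 60, giving Legendre symbol -1.
(334/61) = -1, so 61 is inert.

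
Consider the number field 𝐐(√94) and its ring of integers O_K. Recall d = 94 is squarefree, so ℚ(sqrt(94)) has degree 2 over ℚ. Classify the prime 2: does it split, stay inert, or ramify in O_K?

94 mod 4 = 2, hence disc K = 4·94 = 376 and O_K = ℤ[√94].
2 divides disc(K) = 376, so 2 ramifies.

ramified — (2) = 𝔭²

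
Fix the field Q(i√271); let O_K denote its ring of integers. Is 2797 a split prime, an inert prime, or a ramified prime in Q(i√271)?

-271 mod 4 = 1, hence disc K = -271 and O_K = ℤ[(1+√-271)/2].
2797 ∤ -271, so 2797 is unramified.
(-271/2797) = 2526^1398 mod 2797 = 1, giving Legendre symbol 1.
Legendre symbol 1 ⇒ 2797 is split.

splits completely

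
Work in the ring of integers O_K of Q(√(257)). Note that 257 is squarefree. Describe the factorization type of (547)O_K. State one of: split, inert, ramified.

p is inert

257 mod 4 = 1, hence disc K = 257 and O_K = ℤ[(1+√257)/2].
disc(K) = 257 is not divisible by 547; 547 is unramified.
Euler's criterion: 257^273 mod 547 = 546. Thus (257|547) = -1.
Legendre symbol -1 ⇒ 547 is inert.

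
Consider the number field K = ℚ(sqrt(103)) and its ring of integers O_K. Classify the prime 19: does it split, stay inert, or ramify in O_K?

inert

103 mod 4 = 3, hence disc K = 4·103 = 412 and O_K = ℤ[√103].
disc(K) = 412 is not divisible by 19; 19 is unramified.
Euler's criterion: 103^9 mod 19 = 18. Thus (103|19) = -1.
Legendre symbol -1 ⇒ 19 is inert.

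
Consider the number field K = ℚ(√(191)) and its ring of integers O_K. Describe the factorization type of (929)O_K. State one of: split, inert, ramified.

Since 191 ≢ 1 mod 4, the ring of integers is ℤ[√191] with discriminant 4·191 = 764.
Since gcd(929, 764) = 1 the prime 929 does not ramify.
Euler's criterion: 191^464 mod 929 = 928. Thus (191|929) = -1.
Legendre symbol -1 ⇒ 929 is inert.

inert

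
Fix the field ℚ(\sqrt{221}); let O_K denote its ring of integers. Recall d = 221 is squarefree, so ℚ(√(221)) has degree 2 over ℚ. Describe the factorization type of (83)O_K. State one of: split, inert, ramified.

remains prime (inert)

Since 221 ≡ 1 mod 4, the ring of integers is ℤ[(1+√221)/2] with discriminant 221.
disc(K) = 221 is not divisible by 83; 83 is unramified.
Euler's criterion: 221^41 mod 83 = 82. Thus (221|83) = -1.
Legendre symbol -1 ⇒ 83 is inert.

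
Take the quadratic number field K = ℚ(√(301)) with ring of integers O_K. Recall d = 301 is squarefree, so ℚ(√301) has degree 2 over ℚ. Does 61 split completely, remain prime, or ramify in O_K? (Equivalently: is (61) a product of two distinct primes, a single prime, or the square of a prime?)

split

301 mod 4 = 1, hence disc K = 301 and O_K = ℤ[(1+√301)/2].
Since gcd(61, 301) = 1 the prime 61 does not ramify.
Legendre symbol by Euler's criterion: (301/61) ≡ 301^30 ≡ 1 (mod 61), i.e. (301/61) = 1.
(301/61) = 1, so 61 splits.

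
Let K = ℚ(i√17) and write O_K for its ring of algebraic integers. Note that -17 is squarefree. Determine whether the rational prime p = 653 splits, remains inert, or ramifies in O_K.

inert — (653) stays prime in O_K

Since -17 ≢ 1 mod 4, the ring of integers is ℤ[√-17] with discriminant 4·(-17) = -68.
653 ∤ -68, so 653 is unramified.
Compute (-17/653) via Euler: 636^((653-1)/2) mod 653 = 652, so (-17/653) = -1.
d is a non-residue mod p, hence 653 remains inert in O_K.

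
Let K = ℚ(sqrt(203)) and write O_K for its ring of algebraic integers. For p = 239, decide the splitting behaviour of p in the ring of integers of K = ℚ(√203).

203 mod 4 = 3, hence disc K = 4·203 = 812 and O_K = ℤ[√203].
disc(K) = 812 is not divisible by 239; 239 is unramified.
Euler's criterion: 203^119 mod 239 = 238. Thus (203|239) = -1.
(203/239) = -1, so 239 is inert.

inert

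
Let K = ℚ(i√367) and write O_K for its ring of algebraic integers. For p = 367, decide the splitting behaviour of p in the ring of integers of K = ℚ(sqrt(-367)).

ramified — (367) = 𝔭²

-367 mod 4 = 1, hence disc K = -367 and O_K = ℤ[(1+√-367)/2].
Ramification test: 367 | -367. The prime 367 ramifies in K.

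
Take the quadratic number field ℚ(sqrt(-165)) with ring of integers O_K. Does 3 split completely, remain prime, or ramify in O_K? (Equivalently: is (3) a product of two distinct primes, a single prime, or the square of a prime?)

ramified — (3) = 𝔭²

-165 mod 4 = 3, hence disc K = 4·(-165) = -660 and O_K = ℤ[√-165].
3 divides disc(K) = -660, so 3 ramifies.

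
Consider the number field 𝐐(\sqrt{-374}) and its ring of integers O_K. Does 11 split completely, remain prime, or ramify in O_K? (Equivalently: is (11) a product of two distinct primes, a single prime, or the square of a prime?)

Since -374 ≢ 1 mod 4, the ring of integers is ℤ[√-374] with discriminant 4·(-374) = -1496.
disc(K) = -1496 = 11·(-136), so p = 11 is ramified.

ramified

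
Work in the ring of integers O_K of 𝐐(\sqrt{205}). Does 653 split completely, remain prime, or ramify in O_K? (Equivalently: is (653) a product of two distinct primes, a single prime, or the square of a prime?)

205 mod 4 = 1, hence disc K = 205 and O_K = ℤ[(1+√205)/2].
Since gcd(653, 205) = 1 the prime 653 does not ramify.
(205/653) = 205^326 mod 653 = 1, giving Legendre symbol 1.
Legendre symbol 1 ⇒ 653 is split.

split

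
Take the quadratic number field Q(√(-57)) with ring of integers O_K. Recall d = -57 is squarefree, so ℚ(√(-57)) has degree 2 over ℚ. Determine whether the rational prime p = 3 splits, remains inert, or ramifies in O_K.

p ramifies

-57 mod 4 = 3, hence disc K = 4·(-57) = -228 and O_K = ℤ[√-57].
Ramification test: 3 | -228. The prime 3 ramifies in K.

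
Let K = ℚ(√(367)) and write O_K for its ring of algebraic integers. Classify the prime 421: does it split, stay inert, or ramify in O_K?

367 mod 4 = 3, hence disc K = 4·367 = 1468 and O_K = ℤ[√367].
disc(K) = 1468 is not divisible by 421; 421 is unramified.
Compute (367/421) via Euler: 367^((421-1)/2) mod 421 = 420, so (367/421) = -1.
(367/421) = -1, so 421 is inert.

421 remains inert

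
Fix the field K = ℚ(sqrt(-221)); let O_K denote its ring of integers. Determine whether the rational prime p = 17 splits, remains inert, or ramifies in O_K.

-221 mod 4 = 3, hence disc K = 4·(-221) = -884 and O_K = ℤ[√-221].
Ramification test: 17 | -884. The prime 17 ramifies in K.

p ramifies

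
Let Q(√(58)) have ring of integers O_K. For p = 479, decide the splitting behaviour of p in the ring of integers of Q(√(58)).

remains prime (inert)

58 mod 4 = 2, hence disc K = 4·58 = 232 and O_K = ℤ[√58].
Since gcd(479, 232) = 1 the prime 479 does not ramify.
Euler's criterion: 58^239 mod 479 = 478. Thus (58|479) = -1.
(58/479) = -1, so 479 is inert.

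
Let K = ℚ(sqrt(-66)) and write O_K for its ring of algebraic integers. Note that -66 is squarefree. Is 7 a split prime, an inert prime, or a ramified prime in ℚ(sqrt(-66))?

-66 mod 4 = 2, hence disc K = 4·(-66) = -264 and O_K = ℤ[√-66].
7 ∤ -264, so 7 is unramified.
Euler's criterion: (-66)^3 mod 7 = 1. Thus (-66|7) = 1.
d is a quadratic residue mod p, hence 7 splits in O_K.

7 splits in O_K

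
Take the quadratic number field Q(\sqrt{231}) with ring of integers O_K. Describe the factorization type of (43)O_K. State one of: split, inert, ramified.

splits completely

d = 231 ≡ 3 (mod 4), so O_K = ℤ[√231] and disc(K) = 4d = 924.
43 ∤ 924, so 43 is unramified.
(231/43) = 16^21 mod 43 = 1, giving Legendre symbol 1.
(231/43) = 1, so 43 splits.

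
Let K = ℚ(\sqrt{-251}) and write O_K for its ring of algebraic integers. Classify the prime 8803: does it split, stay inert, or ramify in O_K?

d = -251 ≡ 1 (mod 4), so O_K = ℤ[(1+√-251)/2] and disc(K) = d = -251.
8803 ∤ -251, so 8803 is unramified.
(-251/8803) = 8552^4401 mod 8803 = 8802, giving Legendre symbol -1.
(-251/8803) = -1, so 8803 is inert.

8803 remains inert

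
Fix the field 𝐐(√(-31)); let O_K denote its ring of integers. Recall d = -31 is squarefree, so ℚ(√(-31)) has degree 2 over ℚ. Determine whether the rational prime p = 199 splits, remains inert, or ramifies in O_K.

p is inert

-31 mod 4 = 1, hence disc K = -31 and O_K = ℤ[(1+√-31)/2].
199 ∤ -31, so 199 is unramified.
(-31/199) = 168^99 mod 199 = 198, giving Legendre symbol -1.
d is a non-residue mod p, hence 199 remains inert in O_K.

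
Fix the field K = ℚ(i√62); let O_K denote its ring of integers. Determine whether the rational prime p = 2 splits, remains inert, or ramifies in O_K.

-62 mod 4 = 2, hence disc K = 4·(-62) = -248 and O_K = ℤ[√-62].
2 divides disc(K) = -248, so 2 ramifies.

ramifies in O_K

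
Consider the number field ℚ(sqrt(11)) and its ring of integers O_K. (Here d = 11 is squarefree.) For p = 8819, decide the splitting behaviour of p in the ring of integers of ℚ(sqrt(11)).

8819 splits in O_K

Since 11 ≢ 1 mod 4, the ring of integers is ℤ[√11] with discriminant 4·11 = 44.
Since gcd(8819, 44) = 1 the prime 8819 does not ramify.
Compute (11/8819) via Euler: 11^((8819-1)/2) mod 8819 = 1, so (11/8819) = 1.
Legendre symbol 1 ⇒ 8819 is split.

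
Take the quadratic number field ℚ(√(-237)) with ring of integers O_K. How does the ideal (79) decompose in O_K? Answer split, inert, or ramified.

-237 mod 4 = 3, hence disc K = 4·(-237) = -948 and O_K = ℤ[√-237].
disc(K) = -948 = 79·(-12), so p = 79 is ramified.

ramified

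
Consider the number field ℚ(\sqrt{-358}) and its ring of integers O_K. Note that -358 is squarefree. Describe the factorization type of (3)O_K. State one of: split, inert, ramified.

Since -358 ≢ 1 mod 4, the ring of integers is ℤ[√-358] with discriminant 4·(-358) = -1432.
disc(K) = -1432 is not divisible by 3; 3 is unramified.
Euler's criterion: (-358)^1 mod 3 = 2. Thus (-358|3) = -1.
Legendre symbol -1 ⇒ 3 is inert.

inert — (3) stays prime in O_K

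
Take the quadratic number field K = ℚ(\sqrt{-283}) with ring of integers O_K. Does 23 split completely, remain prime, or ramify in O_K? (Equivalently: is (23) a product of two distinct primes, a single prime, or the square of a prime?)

-283 mod 4 = 1, hence disc K = -283 and O_K = ℤ[(1+√-283)/2].
disc(K) = -283 is not divisible by 23; 23 is unramified.
(-283/23) = 16^11 mod 23 = 1, giving Legendre symbol 1.
d is a quadratic residue mod p, hence 23 splits in O_K.

23 splits in O_K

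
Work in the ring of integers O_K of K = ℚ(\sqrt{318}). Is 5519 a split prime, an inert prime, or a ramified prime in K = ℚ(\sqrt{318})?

splits completely

d = 318 ≡ 2 (mod 4), so O_K = ℤ[√318] and disc(K) = 4d = 1272.
disc(K) = 1272 is not divisible by 5519; 5519 is unramified.
(318/5519) = 318^2759 mod 5519 = 1, giving Legendre symbol 1.
Legendre symbol 1 ⇒ 5519 is split.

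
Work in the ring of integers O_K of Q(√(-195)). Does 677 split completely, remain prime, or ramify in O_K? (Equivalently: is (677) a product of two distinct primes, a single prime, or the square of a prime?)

splits completely

Since -195 ≡ 1 mod 4, the ring of integers is ℤ[(1+√-195)/2] with discriminant -195.
677 ∤ -195, so 677 is unramified.
Euler's criterion: (-195)^338 mod 677 = 1. Thus (-195|677) = 1.
d is a quadratic residue mod p, hence 677 splits in O_K.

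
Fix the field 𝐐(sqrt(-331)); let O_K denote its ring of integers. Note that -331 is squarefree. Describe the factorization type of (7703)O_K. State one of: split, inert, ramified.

-331 mod 4 = 1, hence disc K = -331 and O_K = ℤ[(1+√-331)/2].
7703 ∤ -331, so 7703 is unramified.
(-331/7703) = 7372^3851 mod 7703 = 7702, giving Legendre symbol -1.
d is a non-residue mod p, hence 7703 remains inert in O_K.

inert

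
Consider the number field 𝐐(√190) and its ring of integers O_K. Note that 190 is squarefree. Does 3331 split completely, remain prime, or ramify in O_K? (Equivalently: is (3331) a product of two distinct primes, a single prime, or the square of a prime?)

3331 splits in O_K

d = 190 ≡ 2 (mod 4), so O_K = ℤ[√190] and disc(K) = 4d = 760.
Since gcd(3331, 760) = 1 the prime 3331 does not ramify.
Compute (190/3331) via Euler: 190^((3331-1)/2) mod 3331 = 1, so (190/3331) = 1.
Legendre symbol 1 ⇒ 3331 is split.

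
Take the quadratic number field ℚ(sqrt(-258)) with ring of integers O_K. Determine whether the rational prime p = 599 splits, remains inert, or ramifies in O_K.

d = -258 ≡ 2 (mod 4), so O_K = ℤ[√-258] and disc(K) = 4d = -1032.
599 ∤ -1032, so 599 is unramified.
Legendre symbol by Euler's criterion: (-258/599) ≡ (-258)^299 ≡ 1 (mod 599), i.e. (-258/599) = 1.
Legendre symbol 1 ⇒ 599 is split.

split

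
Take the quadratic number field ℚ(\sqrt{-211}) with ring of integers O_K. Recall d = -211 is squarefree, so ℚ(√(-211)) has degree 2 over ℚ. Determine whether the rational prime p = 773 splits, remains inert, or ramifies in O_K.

p is inert

d = -211 ≡ 1 (mod 4), so O_K = ℤ[(1+√-211)/2] and disc(K) = d = -211.
773 ∤ -211, so 773 is unramified.
Compute (-211/773) via Euler: 562^((773-1)/2) mod 773 = 772, so (-211/773) = -1.
d is a non-residue mod p, hence 773 remains inert in O_K.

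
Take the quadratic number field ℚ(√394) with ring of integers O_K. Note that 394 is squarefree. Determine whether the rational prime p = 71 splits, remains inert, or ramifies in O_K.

394 mod 4 = 2, hence disc K = 4·394 = 1576 and O_K = ℤ[√394].
disc(K) = 1576 is not divisible by 71; 71 is unramified.
(394/71) = 39^35 mod 71 = 70, giving Legendre symbol -1.
Legendre symbol -1 ⇒ 71 is inert.

inert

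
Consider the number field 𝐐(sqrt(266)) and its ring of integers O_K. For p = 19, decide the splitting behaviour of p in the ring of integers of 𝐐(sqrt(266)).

ramified

Since 266 ≢ 1 mod 4, the ring of integers is ℤ[√266] with discriminant 4·266 = 1064.
disc(K) = 1064 = 19·56, so p = 19 is ramified.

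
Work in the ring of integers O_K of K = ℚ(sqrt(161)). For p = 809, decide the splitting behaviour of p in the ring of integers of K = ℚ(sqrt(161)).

split — (809) = 𝔭₁𝔭₂ with 𝔭₁ ≠ 𝔭₂

d = 161 ≡ 1 (mod 4), so O_K = ℤ[(1+√161)/2] and disc(K) = d = 161.
Since gcd(809, 161) = 1 the prime 809 does not ramify.
Euler's criterion: 161^404 mod 809 = 1. Thus (161|809) = 1.
d is a quadratic residue mod p, hence 809 splits in O_K.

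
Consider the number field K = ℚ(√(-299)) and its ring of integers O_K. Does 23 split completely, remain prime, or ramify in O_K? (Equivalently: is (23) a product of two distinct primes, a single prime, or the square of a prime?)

p ramifies

d = -299 ≡ 1 (mod 4), so O_K = ℤ[(1+√-299)/2] and disc(K) = d = -299.
Ramification test: 23 | -299. The prime 23 ramifies in K.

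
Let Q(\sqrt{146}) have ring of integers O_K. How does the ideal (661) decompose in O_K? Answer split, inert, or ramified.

d = 146 ≡ 2 (mod 4), so O_K = ℤ[√146] and disc(K) = 4d = 584.
Since gcd(661, 584) = 1 the prime 661 does not ramify.
Compute (146/661) via Euler: 146^((661-1)/2) mod 661 = 660, so (146/661) = -1.
Legendre symbol -1 ⇒ 661 is inert.

p is inert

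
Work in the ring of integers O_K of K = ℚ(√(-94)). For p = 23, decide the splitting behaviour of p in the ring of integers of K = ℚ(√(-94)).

p is inert

Since -94 ≢ 1 mod 4, the ring of integers is ℤ[√-94] with discriminant 4·(-94) = -376.
23 ∤ -376, so 23 is unramified.
Compute (-94/23) via Euler: 21^((23-1)/2) mod 23 = 22, so (-94/23) = -1.
d is a non-residue mod p, hence 23 remains inert in O_K.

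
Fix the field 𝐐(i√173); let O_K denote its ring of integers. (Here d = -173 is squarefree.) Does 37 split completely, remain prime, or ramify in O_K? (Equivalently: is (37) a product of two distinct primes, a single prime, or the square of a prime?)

-173 mod 4 = 3, hence disc K = 4·(-173) = -692 and O_K = ℤ[√-173].
37 ∤ -692, so 37 is unramified.
Legendre symbol by Euler's criterion: (-173/37) ≡ (-173)^18 ≡ 1 (mod 37), i.e. (-173/37) = 1.
Legendre symbol 1 ⇒ 37 is split.

p splits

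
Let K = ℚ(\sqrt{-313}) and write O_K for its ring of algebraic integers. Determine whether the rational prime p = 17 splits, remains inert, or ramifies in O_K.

inert

d = -313 ≡ 3 (mod 4), so O_K = ℤ[√-313] and disc(K) = 4d = -1252.
disc(K) = -1252 is not divisible by 17; 17 is unramified.
Compute (-313/17) via Euler: 10^((17-1)/2) mod 17 = 16, so (-313/17) = -1.
d is a non-residue mod p, hence 17 remains inert in O_K.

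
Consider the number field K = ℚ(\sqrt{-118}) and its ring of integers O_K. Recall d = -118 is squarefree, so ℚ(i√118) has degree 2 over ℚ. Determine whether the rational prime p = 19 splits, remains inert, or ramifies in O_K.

Since -118 ≢ 1 mod 4, the ring of integers is ℤ[√-118] with discriminant 4·(-118) = -472.
disc(K) = -472 is not divisible by 19; 19 is unramified.
Compute (-118/19) via Euler: 15^((19-1)/2) mod 19 = 18, so (-118/19) = -1.
(-118/19) = -1, so 19 is inert.

inert — (19) stays prime in O_K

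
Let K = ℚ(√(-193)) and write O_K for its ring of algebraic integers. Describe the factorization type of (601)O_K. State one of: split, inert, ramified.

Since -193 ≢ 1 mod 4, the ring of integers is ℤ[√-193] with discriminant 4·(-193) = -772.
disc(K) = -772 is not divisible by 601; 601 is unramified.
Euler's criterion: (-193)^300 mod 601 = 600. Thus (-193|601) = -1.
d is a non-residue mod p, hence 601 remains inert in O_K.

p is inert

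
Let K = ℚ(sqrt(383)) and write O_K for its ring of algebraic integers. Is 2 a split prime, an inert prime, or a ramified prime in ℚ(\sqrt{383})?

383 mod 4 = 3, hence disc K = 4·383 = 1532 and O_K = ℤ[√383].
disc(K) = 1532 = 2·766, so p = 2 is ramified.

p ramifies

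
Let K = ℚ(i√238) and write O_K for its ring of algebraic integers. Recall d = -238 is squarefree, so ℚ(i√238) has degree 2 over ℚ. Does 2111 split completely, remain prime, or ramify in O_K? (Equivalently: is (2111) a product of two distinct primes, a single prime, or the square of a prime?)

inert

d = -238 ≡ 2 (mod 4), so O_K = ℤ[√-238] and disc(K) = 4d = -952.
disc(K) = -952 is not divisible by 2111; 2111 is unramified.
(-238/2111) = 1873^1055 mod 2111 = 2110, giving Legendre symbol -1.
d is a non-residue mod p, hence 2111 remains inert in O_K.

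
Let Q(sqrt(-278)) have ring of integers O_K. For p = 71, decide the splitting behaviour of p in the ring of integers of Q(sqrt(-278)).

71 splits in O_K

-278 mod 4 = 2, hence disc K = 4·(-278) = -1112 and O_K = ℤ[√-278].
disc(K) = -1112 is not divisible by 71; 71 is unramified.
(-278/71) = 6^35 mod 71 = 1, giving Legendre symbol 1.
d is a quadratic residue mod p, hence 71 splits in O_K.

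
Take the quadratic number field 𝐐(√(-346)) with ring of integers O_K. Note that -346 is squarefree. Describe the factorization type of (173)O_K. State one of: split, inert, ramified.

-346 mod 4 = 2, hence disc K = 4·(-346) = -1384 and O_K = ℤ[√-346].
173 divides disc(K) = -1384, so 173 ramifies.

173 is ramified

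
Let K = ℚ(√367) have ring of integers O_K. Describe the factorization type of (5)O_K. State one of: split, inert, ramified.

remains prime (inert)

367 mod 4 = 3, hence disc K = 4·367 = 1468 and O_K = ℤ[√367].
Since gcd(5, 1468) = 1 the prime 5 does not ramify.
Euler's criterion: 367^2 mod 5 = 4. Thus (367|5) = -1.
(367/5) = -1, so 5 is inert.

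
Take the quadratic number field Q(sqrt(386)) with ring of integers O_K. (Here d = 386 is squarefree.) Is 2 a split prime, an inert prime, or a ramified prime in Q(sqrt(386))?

Since 386 ≢ 1 mod 4, the ring of integers is ℤ[√386] with discriminant 4·386 = 1544.
disc(K) = 1544 = 2·772, so p = 2 is ramified.

p ramifies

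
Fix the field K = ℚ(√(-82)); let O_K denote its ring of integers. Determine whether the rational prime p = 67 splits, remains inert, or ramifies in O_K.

p is inert

d = -82 ≡ 2 (mod 4), so O_K = ℤ[√-82] and disc(K) = 4d = -328.
Since gcd(67, -328) = 1 the prime 67 does not ramify.
Euler's criterion: (-82)^33 mod 67 = 66. Thus (-82|67) = -1.
(-82/67) = -1, so 67 is inert.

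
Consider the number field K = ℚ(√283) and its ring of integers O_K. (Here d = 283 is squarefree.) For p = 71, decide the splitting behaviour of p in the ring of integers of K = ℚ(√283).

inert

Since 283 ≢ 1 mod 4, the ring of integers is ℤ[√283] with discriminant 4·283 = 1132.
Since gcd(71, 1132) = 1 the prime 71 does not ramify.
Legendre symbol by Euler's criterion: (283/71) ≡ 283^35 ≡ 70 (mod 71), i.e. (283/71) = -1.
d is a non-residue mod p, hence 71 remains inert in O_K.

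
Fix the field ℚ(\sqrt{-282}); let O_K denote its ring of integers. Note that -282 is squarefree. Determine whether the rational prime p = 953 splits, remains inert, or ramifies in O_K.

p splits

Since -282 ≢ 1 mod 4, the ring of integers is ℤ[√-282] with discriminant 4·(-282) = -1128.
disc(K) = -1128 is not divisible by 953; 953 is unramified.
Euler's criterion: (-282)^476 mod 953 = 1. Thus (-282|953) = 1.
d is a quadratic residue mod p, hence 953 splits in O_K.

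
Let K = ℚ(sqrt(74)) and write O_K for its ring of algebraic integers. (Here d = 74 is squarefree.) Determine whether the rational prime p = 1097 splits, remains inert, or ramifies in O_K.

p is inert

74 mod 4 = 2, hence disc K = 4·74 = 296 and O_K = ℤ[√74].
disc(K) = 296 is not divisible by 1097; 1097 is unramified.
(74/1097) = 74^548 mod 1097 = 1096, giving Legendre symbol -1.
d is a non-residue mod p, hence 1097 remains inert in O_K.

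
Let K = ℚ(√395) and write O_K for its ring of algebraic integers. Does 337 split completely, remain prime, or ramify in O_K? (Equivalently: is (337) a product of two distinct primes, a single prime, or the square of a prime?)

d = 395 ≡ 3 (mod 4), so O_K = ℤ[√395] and disc(K) = 4d = 1580.
disc(K) = 1580 is not divisible by 337; 337 is unramified.
(395/337) = 58^168 mod 337 = 336, giving Legendre symbol -1.
(395/337) = -1, so 337 is inert.

remains prime (inert)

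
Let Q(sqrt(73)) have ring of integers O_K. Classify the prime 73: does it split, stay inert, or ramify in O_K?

d = 73 ≡ 1 (mod 4), so O_K = ℤ[(1+√73)/2] and disc(K) = d = 73.
disc(K) = 73 = 73·1, so p = 73 is ramified.

73 is ramified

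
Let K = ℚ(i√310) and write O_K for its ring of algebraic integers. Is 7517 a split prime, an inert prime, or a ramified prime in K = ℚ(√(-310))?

-310 mod 4 = 2, hence disc K = 4·(-310) = -1240 and O_K = ℤ[√-310].
disc(K) = -1240 is not divisible by 7517; 7517 is unramified.
Euler's criterion: (-310)^3758 mod 7517 = 7516. Thus (-310|7517) = -1.
(-310/7517) = -1, so 7517 is inert.

7517 remains inert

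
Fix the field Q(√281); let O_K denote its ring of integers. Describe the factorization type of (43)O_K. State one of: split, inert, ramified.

p splits

d = 281 ≡ 1 (mod 4), so O_K = ℤ[(1+√281)/2] and disc(K) = d = 281.
disc(K) = 281 is not divisible by 43; 43 is unramified.
Euler's criterion: 281^21 mod 43 = 1. Thus (281|43) = 1.
Legendre symbol 1 ⇒ 43 is split.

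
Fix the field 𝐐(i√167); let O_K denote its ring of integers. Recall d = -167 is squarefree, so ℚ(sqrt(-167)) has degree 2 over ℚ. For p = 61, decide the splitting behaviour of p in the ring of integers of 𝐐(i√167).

-167 mod 4 = 1, hence disc K = -167 and O_K = ℤ[(1+√-167)/2].
disc(K) = -167 is not divisible by 61; 61 is unramified.
Euler's criterion: (-167)^30 mod 61 = 1. Thus (-167|61) = 1.
Legendre symbol 1 ⇒ 61 is split.

splits completely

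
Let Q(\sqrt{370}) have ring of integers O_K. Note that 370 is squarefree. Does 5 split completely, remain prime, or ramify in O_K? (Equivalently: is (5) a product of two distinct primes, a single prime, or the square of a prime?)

ramified — (5) = 𝔭²

d = 370 ≡ 2 (mod 4), so O_K = ℤ[√370] and disc(K) = 4d = 1480.
Ramification test: 5 | 1480. The prime 5 ramifies in K.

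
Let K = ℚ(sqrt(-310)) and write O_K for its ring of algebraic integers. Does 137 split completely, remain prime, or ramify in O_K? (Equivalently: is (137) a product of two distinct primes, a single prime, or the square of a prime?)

split

Since -310 ≢ 1 mod 4, the ring of integers is ℤ[√-310] with discriminant 4·(-310) = -1240.
disc(K) = -1240 is not divisible by 137; 137 is unramified.
Legendre symbol by Euler's criterion: (-310/137) ≡ (-310)^68 ≡ 1 (mod 137), i.e. (-310/137) = 1.
Legendre symbol 1 ⇒ 137 is split.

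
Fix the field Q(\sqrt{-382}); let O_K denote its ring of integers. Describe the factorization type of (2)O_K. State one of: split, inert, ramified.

Since -382 ≢ 1 mod 4, the ring of integers is ℤ[√-382] with discriminant 4·(-382) = -1528.
2 divides disc(K) = -1528, so 2 ramifies.

2 is ramified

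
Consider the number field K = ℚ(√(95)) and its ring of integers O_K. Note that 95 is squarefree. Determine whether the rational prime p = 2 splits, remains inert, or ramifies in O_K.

d = 95 ≡ 3 (mod 4), so O_K = ℤ[√95] and disc(K) = 4d = 380.
2 divides disc(K) = 380, so 2 ramifies.

ramified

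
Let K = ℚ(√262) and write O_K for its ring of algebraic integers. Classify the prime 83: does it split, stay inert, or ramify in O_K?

262 mod 4 = 2, hence disc K = 4·262 = 1048 and O_K = ℤ[√262].
83 ∤ 1048, so 83 is unramified.
Legendre symbol by Euler's criterion: (262/83) ≡ 262^41 ≡ 82 (mod 83), i.e. (262/83) = -1.
(262/83) = -1, so 83 is inert.

remains prime (inert)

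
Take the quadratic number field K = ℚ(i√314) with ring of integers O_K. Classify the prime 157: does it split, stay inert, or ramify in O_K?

-314 mod 4 = 2, hence disc K = 4·(-314) = -1256 and O_K = ℤ[√-314].
Ramification test: 157 | -1256. The prime 157 ramifies in K.

ramified — (157) = 𝔭²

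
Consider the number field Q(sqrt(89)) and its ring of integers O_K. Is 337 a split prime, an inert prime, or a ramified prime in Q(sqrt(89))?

inert — (337) stays prime in O_K

Since 89 ≡ 1 mod 4, the ring of integers is ℤ[(1+√89)/2] with discriminant 89.
Since gcd(337, 89) = 1 the prime 337 does not ramify.
Compute (89/337) via Euler: 89^((337-1)/2) mod 337 = 336, so (89/337) = -1.
(89/337) = -1, so 337 is inert.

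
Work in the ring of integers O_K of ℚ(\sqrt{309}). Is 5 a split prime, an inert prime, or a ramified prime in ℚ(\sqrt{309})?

309 mod 4 = 1, hence disc K = 309 and O_K = ℤ[(1+√309)/2].
Since gcd(5, 309) = 1 the prime 5 does not ramify.
Euler's criterion: 309^2 mod 5 = 1. Thus (309|5) = 1.
Legendre symbol 1 ⇒ 5 is split.

split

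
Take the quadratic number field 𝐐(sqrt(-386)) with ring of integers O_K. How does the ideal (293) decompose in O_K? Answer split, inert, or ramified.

inert

Since -386 ≢ 1 mod 4, the ring of integers is ℤ[√-386] with discriminant 4·(-386) = -1544.
293 ∤ -1544, so 293 is unramified.
(-386/293) = 200^146 mod 293 = 292, giving Legendre symbol -1.
d is a non-residue mod p, hence 293 remains inert in O_K.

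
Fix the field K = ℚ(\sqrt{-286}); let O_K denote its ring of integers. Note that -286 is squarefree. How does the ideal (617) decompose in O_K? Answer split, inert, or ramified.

inert

Since -286 ≢ 1 mod 4, the ring of integers is ℤ[√-286] with discriminant 4·(-286) = -1144.
disc(K) = -1144 is not divisible by 617; 617 is unramified.
(-286/617) = 331^308 mod 617 = 616, giving Legendre symbol -1.
Legendre symbol -1 ⇒ 617 is inert.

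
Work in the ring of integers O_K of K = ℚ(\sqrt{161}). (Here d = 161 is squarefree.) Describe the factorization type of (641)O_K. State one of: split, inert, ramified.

641 remains inert

d = 161 ≡ 1 (mod 4), so O_K = ℤ[(1+√161)/2] and disc(K) = d = 161.
disc(K) = 161 is not divisible by 641; 641 is unramified.
(161/641) = 161^320 mod 641 = 640, giving Legendre symbol -1.
Legendre symbol -1 ⇒ 641 is inert.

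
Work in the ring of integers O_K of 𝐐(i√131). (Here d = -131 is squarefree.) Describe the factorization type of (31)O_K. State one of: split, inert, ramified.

d = -131 ≡ 1 (mod 4), so O_K = ℤ[(1+√-131)/2] and disc(K) = d = -131.
disc(K) = -131 is not divisible by 31; 31 is unramified.
Euler's criterion: (-131)^15 mod 31 = 30. Thus (-131|31) = -1.
(-131/31) = -1, so 31 is inert.

31 remains inert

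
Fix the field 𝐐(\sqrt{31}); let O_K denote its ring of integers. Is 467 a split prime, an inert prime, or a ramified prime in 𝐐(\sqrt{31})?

d = 31 ≡ 3 (mod 4), so O_K = ℤ[√31] and disc(K) = 4d = 124.
Since gcd(467, 124) = 1 the prime 467 does not ramify.
(31/467) = 31^233 mod 467 = 466, giving Legendre symbol -1.
Legendre symbol -1 ⇒ 467 is inert.

remains prime (inert)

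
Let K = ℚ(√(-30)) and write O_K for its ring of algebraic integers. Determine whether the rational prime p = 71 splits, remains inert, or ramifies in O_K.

inert — (71) stays prime in O_K

-30 mod 4 = 2, hence disc K = 4·(-30) = -120 and O_K = ℤ[√-30].
disc(K) = -120 is not divisible by 71; 71 is unramified.
Legendre symbol by Euler's criterion: (-30/71) ≡ (-30)^35 ≡ 70 (mod 71), i.e. (-30/71) = -1.
d is a non-residue mod p, hence 71 remains inert in O_K.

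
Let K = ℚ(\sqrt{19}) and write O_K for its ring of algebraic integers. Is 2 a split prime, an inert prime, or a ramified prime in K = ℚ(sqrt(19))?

2 is ramified

Since 19 ≢ 1 mod 4, the ring of integers is ℤ[√19] with discriminant 4·19 = 76.
disc(K) = 76 = 2·38, so p = 2 is ramified.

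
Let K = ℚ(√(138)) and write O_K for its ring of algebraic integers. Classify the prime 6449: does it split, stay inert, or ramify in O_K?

d = 138 ≡ 2 (mod 4), so O_K = ℤ[√138] and disc(K) = 4d = 552.
6449 ∤ 552, so 6449 is unramified.
(138/6449) = 138^3224 mod 6449 = 6448, giving Legendre symbol -1.
Legendre symbol -1 ⇒ 6449 is inert.

6449 remains inert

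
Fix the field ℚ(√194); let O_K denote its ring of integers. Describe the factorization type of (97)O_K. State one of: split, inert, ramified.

97 is ramified

Since 194 ≢ 1 mod 4, the ring of integers is ℤ[√194] with discriminant 4·194 = 776.
Ramification test: 97 | 776. The prime 97 ramifies in K.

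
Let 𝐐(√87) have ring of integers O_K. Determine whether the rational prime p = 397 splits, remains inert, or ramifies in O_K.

split

d = 87 ≡ 3 (mod 4), so O_K = ℤ[√87] and disc(K) = 4d = 348.
disc(K) = 348 is not divisible by 397; 397 is unramified.
Compute (87/397) via Euler: 87^((397-1)/2) mod 397 = 1, so (87/397) = 1.
(87/397) = 1, so 397 splits.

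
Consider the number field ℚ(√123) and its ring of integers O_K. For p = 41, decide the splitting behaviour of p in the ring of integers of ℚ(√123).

123 mod 4 = 3, hence disc K = 4·123 = 492 and O_K = ℤ[√123].
41 divides disc(K) = 492, so 41 ramifies.

41 is ramified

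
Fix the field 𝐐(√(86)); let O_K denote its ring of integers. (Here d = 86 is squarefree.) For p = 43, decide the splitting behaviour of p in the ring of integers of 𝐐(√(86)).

Since 86 ≢ 1 mod 4, the ring of integers is ℤ[√86] with discriminant 4·86 = 344.
disc(K) = 344 = 43·8, so p = 43 is ramified.

p ramifies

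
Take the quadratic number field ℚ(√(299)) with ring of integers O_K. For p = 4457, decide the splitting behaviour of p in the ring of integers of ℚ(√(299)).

299 mod 4 = 3, hence disc K = 4·299 = 1196 and O_K = ℤ[√299].
4457 ∤ 1196, so 4457 is unramified.
Compute (299/4457) via Euler: 299^((4457-1)/2) mod 4457 = 4456, so (299/4457) = -1.
(299/4457) = -1, so 4457 is inert.

4457 remains inert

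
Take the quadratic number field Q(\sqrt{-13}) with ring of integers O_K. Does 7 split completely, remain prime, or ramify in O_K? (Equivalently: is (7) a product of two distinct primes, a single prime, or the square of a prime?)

d = -13 ≡ 3 (mod 4), so O_K = ℤ[√-13] and disc(K) = 4d = -52.
disc(K) = -52 is not divisible by 7; 7 is unramified.
Legendre symbol by Euler's criterion: (-13/7) ≡ (-13)^3 ≡ 1 (mod 7), i.e. (-13/7) = 1.
(-13/7) = 1, so 7 splits.

p splits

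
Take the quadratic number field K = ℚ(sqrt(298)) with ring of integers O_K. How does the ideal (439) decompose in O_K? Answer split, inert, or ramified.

p is inert

298 mod 4 = 2, hence disc K = 4·298 = 1192 and O_K = ℤ[√298].
disc(K) = 1192 is not divisible by 439; 439 is unramified.
Euler's criterion: 298^219 mod 439 = 438. Thus (298|439) = -1.
(298/439) = -1, so 439 is inert.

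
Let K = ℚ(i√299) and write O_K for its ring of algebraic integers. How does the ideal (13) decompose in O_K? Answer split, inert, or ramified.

ramifies in O_K

Since -299 ≡ 1 mod 4, the ring of integers is ℤ[(1+√-299)/2] with discriminant -299.
disc(K) = -299 = 13·(-23), so p = 13 is ramified.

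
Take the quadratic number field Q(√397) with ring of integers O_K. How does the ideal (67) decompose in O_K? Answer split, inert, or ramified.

Since 397 ≡ 1 mod 4, the ring of integers is ℤ[(1+√397)/2] with discriminant 397.
67 ∤ 397, so 67 is unramified.
Euler's criterion: 397^33 mod 67 = 1. Thus (397|67) = 1.
Legendre symbol 1 ⇒ 67 is split.

splits completely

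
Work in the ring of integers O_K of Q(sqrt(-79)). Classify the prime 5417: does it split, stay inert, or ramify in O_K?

split

d = -79 ≡ 1 (mod 4), so O_K = ℤ[(1+√-79)/2] and disc(K) = d = -79.
Since gcd(5417, -79) = 1 the prime 5417 does not ramify.
(-79/5417) = 5338^2708 mod 5417 = 1, giving Legendre symbol 1.
d is a quadratic residue mod p, hence 5417 splits in O_K.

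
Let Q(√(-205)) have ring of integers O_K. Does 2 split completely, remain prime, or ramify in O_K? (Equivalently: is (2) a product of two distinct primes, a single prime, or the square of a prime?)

Since -205 ≢ 1 mod 4, the ring of integers is ℤ[√-205] with discriminant 4·(-205) = -820.
2 divides disc(K) = -820, so 2 ramifies.

ramified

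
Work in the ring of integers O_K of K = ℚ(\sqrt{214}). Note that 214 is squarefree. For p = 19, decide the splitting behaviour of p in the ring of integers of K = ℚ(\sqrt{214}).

d = 214 ≡ 2 (mod 4), so O_K = ℤ[√214] and disc(K) = 4d = 856.
Since gcd(19, 856) = 1 the prime 19 does not ramify.
(214/19) = 5^9 mod 19 = 1, giving Legendre symbol 1.
(214/19) = 1, so 19 splits.

split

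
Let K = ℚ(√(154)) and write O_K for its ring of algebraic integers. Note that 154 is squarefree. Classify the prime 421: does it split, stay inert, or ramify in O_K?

remains prime (inert)

154 mod 4 = 2, hence disc K = 4·154 = 616 and O_K = ℤ[√154].
disc(K) = 616 is not divisible by 421; 421 is unramified.
(154/421) = 154^210 mod 421 = 420, giving Legendre symbol -1.
d is a non-residue mod p, hence 421 remains inert in O_K.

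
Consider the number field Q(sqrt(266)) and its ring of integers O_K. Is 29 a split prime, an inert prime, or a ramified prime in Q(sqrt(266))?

266 mod 4 = 2, hence disc K = 4·266 = 1064 and O_K = ℤ[√266].
disc(K) = 1064 is not divisible by 29; 29 is unramified.
Euler's criterion: 266^14 mod 29 = 1. Thus (266|29) = 1.
d is a quadratic residue mod p, hence 29 splits in O_K.

split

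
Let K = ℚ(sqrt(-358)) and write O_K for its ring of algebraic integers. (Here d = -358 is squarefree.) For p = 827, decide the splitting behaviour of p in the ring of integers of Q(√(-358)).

827 splits in O_K

-358 mod 4 = 2, hence disc K = 4·(-358) = -1432 and O_K = ℤ[√-358].
disc(K) = -1432 is not divisible by 827; 827 is unramified.
(-358/827) = 469^413 mod 827 = 1, giving Legendre symbol 1.
(-358/827) = 1, so 827 splits.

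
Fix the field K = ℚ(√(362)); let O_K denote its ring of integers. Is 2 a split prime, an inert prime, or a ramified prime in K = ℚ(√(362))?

ramified — (2) = 𝔭²

d = 362 ≡ 2 (mod 4), so O_K = ℤ[√362] and disc(K) = 4d = 1448.
disc(K) = 1448 = 2·724, so p = 2 is ramified.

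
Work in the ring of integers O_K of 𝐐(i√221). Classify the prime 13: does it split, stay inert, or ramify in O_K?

d = -221 ≡ 3 (mod 4), so O_K = ℤ[√-221] and disc(K) = 4d = -884.
disc(K) = -884 = 13·(-68), so p = 13 is ramified.

ramified — (13) = 𝔭²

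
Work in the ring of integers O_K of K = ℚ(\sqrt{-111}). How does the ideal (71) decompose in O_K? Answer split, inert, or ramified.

remains prime (inert)

Since -111 ≡ 1 mod 4, the ring of integers is ℤ[(1+√-111)/2] with discriminant -111.
71 ∤ -111, so 71 is unramified.
(-111/71) = 31^35 mod 71 = 70, giving Legendre symbol -1.
(-111/71) = -1, so 71 is inert.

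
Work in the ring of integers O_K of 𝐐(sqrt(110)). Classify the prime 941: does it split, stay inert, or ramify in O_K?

splits completely

d = 110 ≡ 2 (mod 4), so O_K = ℤ[√110] and disc(K) = 4d = 440.
Since gcd(941, 440) = 1 the prime 941 does not ramify.
(110/941) = 110^470 mod 941 = 1, giving Legendre symbol 1.
Legendre symbol 1 ⇒ 941 is split.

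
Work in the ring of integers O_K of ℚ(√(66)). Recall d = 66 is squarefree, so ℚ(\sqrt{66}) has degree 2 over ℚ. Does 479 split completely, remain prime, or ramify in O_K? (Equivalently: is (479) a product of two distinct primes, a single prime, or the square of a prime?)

d = 66 ≡ 2 (mod 4), so O_K = ℤ[√66] and disc(K) = 4d = 264.
Since gcd(479, 264) = 1 the prime 479 does not ramify.
Legendre symbol by Euler's criterion: (66/479) ≡ 66^239 ≡ 1 (mod 479), i.e. (66/479) = 1.
Legendre symbol 1 ⇒ 479 is split.

split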